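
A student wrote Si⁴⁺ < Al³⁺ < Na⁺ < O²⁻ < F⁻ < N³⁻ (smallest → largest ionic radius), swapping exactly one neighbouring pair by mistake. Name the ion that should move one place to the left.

F⁻

Compare adjacent ions: both have 10 electrons but Z(F)=9 > Z(O)=8, so F⁻ should be the smaller of the two — yet in this increasing list O²⁻ sits before F⁻. Nothing else is reversed, so F⁻ should move one place to the left.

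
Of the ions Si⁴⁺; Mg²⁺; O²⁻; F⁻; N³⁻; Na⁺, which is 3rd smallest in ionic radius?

Each ion has 10 electrons. The ranking follows nuclear charge in reverse — greater Z gives a smaller radius. Si⁴⁺ (Z=14), Mg²⁺ (Z=12), Na⁺ (Z=11), F⁻ (Z=9), O²⁻ (Z=8), N³⁻ (Z=7).
Ordering: Si⁴⁺ < Mg²⁺ < Na⁺ < F⁻ < O²⁻ < N³⁻. The 3rd smallest is Na⁺.

Na⁺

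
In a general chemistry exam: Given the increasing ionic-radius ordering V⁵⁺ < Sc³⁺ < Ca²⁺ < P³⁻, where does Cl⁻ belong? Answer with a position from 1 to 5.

All of these have 18 electrons (isoelectronic). With the same electron cloud, the ion with the most protons pulls it in tightest. Nuclear charges: V⁵⁺ (Z=23), Sc³⁺ (Z=21), Ca²⁺ (Z=20), Cl⁻ (Z=17), P³⁻ (Z=15). Highest Z is smallest.
Merged order: V⁵⁺ < Sc³⁺ < Ca²⁺ < Cl⁻ < P³⁻ — Cl⁻ is number 4.

4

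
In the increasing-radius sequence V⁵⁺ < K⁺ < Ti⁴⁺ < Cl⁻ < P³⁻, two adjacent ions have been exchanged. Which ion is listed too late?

Ti⁴⁺

Check each adjacent pair. K⁺ and Ti⁴⁺ are reversed: Ti⁴⁺ and K⁺ share 18 electrons; the higher nuclear charge on Ti (Z=22) contracts it more, so Ti⁴⁺ < K⁺. No other neighbouring pair contradicts the periodic trends, so Ti⁴⁺ is the ion listed too late.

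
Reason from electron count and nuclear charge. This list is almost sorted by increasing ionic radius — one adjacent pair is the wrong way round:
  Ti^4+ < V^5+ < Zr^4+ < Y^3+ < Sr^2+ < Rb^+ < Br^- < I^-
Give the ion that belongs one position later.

Check each adjacent pair. Ti^4+ and V^5+ are reversed: both have 18 electrons but Z(V)=23 > Z(Ti)=22, so V^5+ should be the smaller of the two. No other neighbouring pair contradicts the periodic trends, so Ti^4+ is the ion listed too early.

Ti^4+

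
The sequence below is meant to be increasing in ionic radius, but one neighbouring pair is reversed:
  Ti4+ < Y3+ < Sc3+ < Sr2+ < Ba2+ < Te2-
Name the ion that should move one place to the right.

Y3+

The pair Y3+, Sc3+ is the wrong way round — Sc3+ and Y3+ are in one column with the same charge; the lighter period-4 ion has one fewer shell and is smaller. All other adjacent pairs agree with periodic trends, so Y3+ is the misplaced ion.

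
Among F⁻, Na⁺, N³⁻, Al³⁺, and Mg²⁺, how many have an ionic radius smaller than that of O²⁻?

4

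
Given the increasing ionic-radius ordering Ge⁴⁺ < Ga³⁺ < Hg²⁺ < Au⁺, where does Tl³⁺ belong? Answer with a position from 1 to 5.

3

Ge⁴⁺: 28 e⁻, Z=32, Ga³⁺: 28 e⁻, Z=31, Tl³⁺: 78 e⁻, Z=81, Hg²⁺: 78 e⁻, Z=80, Au⁺: 78 e⁻, Z=79. Ge⁴⁺ < Ga³⁺ (isoelectronic, higher Z=32 is smaller); Ga³⁺ < Tl³⁺ (same group, period 4 vs 6); Tl³⁺ < Hg²⁺ (both 78 e⁻, Z=81>80); Hg²⁺ < Au⁺ (both 78 e⁻, Z=80>79).
Putting Tl³⁺ in gives Ge⁴⁺ < Ga³⁺ < Tl³⁺ < Hg²⁺ < Au⁺; it lands at slot 3.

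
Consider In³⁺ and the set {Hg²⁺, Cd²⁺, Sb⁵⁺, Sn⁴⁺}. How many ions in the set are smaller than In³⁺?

First list Z and electron count for each: Sb⁵⁺: 46 e⁻, Z=51, Sn⁴⁺: 46 e⁻, Z=50, In³⁺: 46 e⁻, Z=49, Cd²⁺: 46 e⁻, Z=48, Hg²⁺: 78 e⁻, Z=80. Sb⁵⁺ < Sn⁴⁺ (isoelectronic, higher Z=51 is smaller); Sn⁴⁺ < In³⁺ (isoelectronic, higher Z=50 is smaller); In³⁺ < Cd²⁺ (isoelectronic, higher Z=49 is smaller); Cd²⁺ < Hg²⁺ (same group, period 5 vs 6).
Placing each against In³⁺: smaller — Sb⁵⁺, Sn⁴⁺; larger — Cd²⁺, Hg²⁺. That's 2.

2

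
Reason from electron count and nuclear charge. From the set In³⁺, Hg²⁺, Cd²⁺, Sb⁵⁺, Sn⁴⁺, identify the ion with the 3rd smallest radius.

In³⁺

Tabulating Z and e⁻: Sb⁵⁺ (Z=51, 46 e⁻), Sn⁴⁺ (Z=50, 46 e⁻), In³⁺ (Z=49, 46 e⁻), Cd²⁺ (Z=48, 46 e⁻), Hg²⁺ (Z=80, 78 e⁻). Sb⁵⁺ < Sn⁴⁺ (isoelectronic, higher Z=51 is smaller); Sn⁴⁺ < In³⁺ (both 46 e⁻, Z=50>49); In³⁺ < Cd²⁺ (isoelectronic, higher Z=49 is smaller); Cd²⁺ < Hg²⁺ (same group, period 5 vs 6).
That gives Sb⁵⁺ < Sn⁴⁺ < In³⁺ < Cd²⁺ < Hg²⁺. From the smallest end, number 3 is In³⁺.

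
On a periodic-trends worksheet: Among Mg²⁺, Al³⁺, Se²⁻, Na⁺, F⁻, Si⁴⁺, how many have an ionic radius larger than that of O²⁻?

1

Electron counts and nuclear charges: Si⁴⁺ has 10 e⁻ (Z=14), Al³⁺ has 10 e⁻ (Z=13), Mg²⁺ has 10 e⁻ (Z=12), Na⁺ has 10 e⁻ (Z=11), F⁻ has 10 e⁻ (Z=9), O²⁻ has 10 e⁻ (Z=8), Se²⁻ has 36 e⁻ (Z=34). Si⁴⁺ < Al³⁺ (isoelectronic, higher Z=14 is smaller); Al³⁺ < Mg²⁺ (isoelectronic, higher Z=13 is smaller); Mg²⁺ < Na⁺ (both 10 e⁻, Z=12>11); Na⁺ < F⁻ (both 10 e⁻, Z=11>9); F⁻ < O²⁻ (both 10 e⁻, Z=9>8); O²⁻ < Se²⁻ (same group, 2 shells fewer).
Placing each against O²⁻: smaller — Si⁴⁺, Al³⁺, Mg²⁺, Na⁺, F⁻; larger — Se²⁻. That's 1.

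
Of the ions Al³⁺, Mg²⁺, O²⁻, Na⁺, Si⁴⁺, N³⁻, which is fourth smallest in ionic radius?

All of these have 10 electrons (isoelectronic). With the same electron cloud, the ion with the most protons pulls it in tightest. Nuclear charges: Si⁴⁺ (Z=14), Al³⁺ (Z=13), Mg²⁺ (Z=12), Na⁺ (Z=11), O²⁻ (Z=8), N³⁻ (Z=7). Highest Z is smallest.
Ordering: Si⁴⁺ < Al³⁺ < Mg²⁺ < Na⁺ < O²⁻ < N³⁻. The fourth smallest is Na⁺.

Na⁺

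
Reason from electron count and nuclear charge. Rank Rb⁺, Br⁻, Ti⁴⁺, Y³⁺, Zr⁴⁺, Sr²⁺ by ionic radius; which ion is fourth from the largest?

Ti⁴⁺: 18 e⁻, Z=22, Zr⁴⁺: 36 e⁻, Z=40, Y³⁺: 36 e⁻, Z=39, Sr²⁺: 36 e⁻, Z=38, Rb⁺: 36 e⁻, Z=37, Br⁻: 36 e⁻, Z=35. Ti⁴⁺ < Zr⁴⁺ (same group, period 4 vs 5); Zr⁴⁺ < Y³⁺ (isoelectronic, higher Z=40 is smaller); Y³⁺ < Sr²⁺ (both 36 e⁻, Z=39>38); Sr²⁺ < Rb⁺ (both 36 e⁻, Z=38>37); Rb⁺ < Br⁻ (isoelectronic, higher Z=37 is smaller).
Full ascending order: Ti⁴⁺ < Zr⁴⁺ < Y³⁺ < Sr²⁺ < Rb⁺ < Br⁻. Counting from the largest, position 4 is Y³⁺.

Y³⁺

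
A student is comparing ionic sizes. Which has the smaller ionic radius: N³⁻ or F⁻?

Isoelectronic series (10 e⁻ each). Size is set by nuclear charge: more protons means a smaller ion. F⁻ (Z=9), N³⁻ (Z=7).

F⁻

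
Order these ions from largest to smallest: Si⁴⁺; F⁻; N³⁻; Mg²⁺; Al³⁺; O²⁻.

N³⁻ > O²⁻ > F⁻ > Mg²⁺ > Al³⁺ > Si⁴⁺

These species are isoelectronic with 10 electrons. The only difference is the number of protons: Si⁴⁺ (Z=14), Al³⁺ (Z=13), Mg²⁺ (Z=12), F⁻ (Z=9), O²⁻ (Z=8), N³⁻ (Z=7). The strongest nuclear pull (Si⁴⁺) gives the smallest ion.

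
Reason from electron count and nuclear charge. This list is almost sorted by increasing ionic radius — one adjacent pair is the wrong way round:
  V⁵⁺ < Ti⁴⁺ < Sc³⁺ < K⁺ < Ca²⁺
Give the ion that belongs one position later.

The pair K⁺, Ca²⁺ is the wrong way round — they are isoelectronic (18 e⁻) and Ca has more protons than K (20 vs 19), making Ca²⁺ smaller. All other adjacent pairs agree with periodic trends, so K⁺ is the misplaced ion.

K⁺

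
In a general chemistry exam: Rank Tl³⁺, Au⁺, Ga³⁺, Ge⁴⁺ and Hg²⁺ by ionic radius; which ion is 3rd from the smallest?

Tl³⁺

Ge⁴⁺ (Z=32, 28 e⁻), Ga³⁺ (Z=31, 28 e⁻), Tl³⁺ (Z=81, 78 e⁻), Hg²⁺ (Z=80, 78 e⁻), Au⁺ (Z=79, 78 e⁻). Ge⁴⁺ < Ga³⁺ (isoelectronic, higher Z=32 is smaller); Ga³⁺ < Tl³⁺ (same group, 2 shells fewer); Tl³⁺ < Hg²⁺ (isoelectronic, higher Z=81 is smaller); Hg²⁺ < Au⁺ (both 78 e⁻, Z=80>79).
Ordering: Ge⁴⁺ < Ga³⁺ < Tl³⁺ < Hg²⁺ < Au⁺. The 3rd smallest is Tl³⁺.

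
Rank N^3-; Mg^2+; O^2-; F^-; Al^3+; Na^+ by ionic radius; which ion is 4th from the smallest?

Isoelectronic series (10 e⁻ each). Size is set by nuclear charge: more protons means a smaller ion. Al^3+ (Z=13), Mg^2+ (Z=12), Na^+ (Z=11), F^- (Z=9), O^2- (Z=8), N^3- (Z=7).
Full ascending order: Al^3+ < Mg^2+ < Na^+ < F^- < O^2- < N^3-. Counting from the smallest, position 4 is F^-.

F^-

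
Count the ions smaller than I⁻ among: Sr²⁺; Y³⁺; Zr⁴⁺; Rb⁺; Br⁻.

5

First list Z and electron count for each: Zr⁴⁺: 36 e⁻, Z=40, Y³⁺: 36 e⁻, Z=39, Sr²⁺: 36 e⁻, Z=38, Rb⁺: 36 e⁻, Z=37, Br⁻: 36 e⁻, Z=35, I⁻: 54 e⁻, Z=53. Zr⁴⁺ < Y³⁺ (isoelectronic, higher Z=40 is smaller); Y³⁺ < Sr²⁺ (isoelectronic, higher Z=39 is smaller); Sr²⁺ < Rb⁺ (both 36 e⁻, Z=38>37); Rb⁺ < Br⁻ (isoelectronic, higher Z=37 is smaller); Br⁻ < I⁻ (same group, period 4 vs 5).
Ordering all of them (including I⁻) by radius gives Zr⁴⁺ < Y³⁺ < Sr²⁺ < Rb⁺ < Br⁻ < I⁻. So 5 are smaller.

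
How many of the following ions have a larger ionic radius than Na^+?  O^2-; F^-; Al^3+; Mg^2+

2

These species are isoelectronic with 10 electrons. The only difference is the number of protons: Al^3+ (Z=13), Mg^2+ (Z=12), Na^+ (Z=11), F^- (Z=9), O^2- (Z=8). The strongest nuclear pull (Al^3+) gives the smallest ion.
Relative to Na^+, the ions that are larger are F^-, O^2-. Count: 2.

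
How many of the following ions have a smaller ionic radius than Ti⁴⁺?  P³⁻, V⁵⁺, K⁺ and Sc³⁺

All of these have 18 electrons (isoelectronic). With the same electron cloud, the ion with the most protons pulls it in tightest. Nuclear charges: V⁵⁺ (Z=23), Ti⁴⁺ (Z=22), Sc³⁺ (Z=21), K⁺ (Z=19), P³⁻ (Z=15). Highest Z is smallest.
Ordering all of them (including Ti⁴⁺) by radius gives V⁵⁺ < Ti⁴⁺ < Sc³⁺ < K⁺ < P³⁻. That's 1.

1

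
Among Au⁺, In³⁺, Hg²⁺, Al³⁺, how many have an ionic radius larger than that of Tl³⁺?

2

First list Z and electron count for each: Al³⁺ (Z=13, 10 e⁻), In³⁺ (Z=49, 46 e⁻), Tl³⁺ (Z=81, 78 e⁻), Hg²⁺ (Z=80, 78 e⁻), Au⁺ (Z=79, 78 e⁻). Al³⁺ < In³⁺ (same group, 2 shells fewer); In³⁺ < Tl³⁺ (same group, 1 shell fewer); Tl³⁺ < Hg²⁺ (both 78 e⁻, Z=81>80); Hg²⁺ < Au⁺ (isoelectronic, higher Z=80 is smaller).
Overall: Al³⁺ < In³⁺ < Tl³⁺ < Hg²⁺ < Au⁺. Tl³⁺ has 2 below it and 2 above. So 2 are larger.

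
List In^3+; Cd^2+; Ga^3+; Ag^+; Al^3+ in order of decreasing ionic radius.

Ag^+ > Cd^2+ > In^3+ > Ga^3+ > Al^3+

First list Z and electron count for each: Al^3+ (Z=13, 10 e⁻), Ga^3+ (Z=31, 28 e⁻), In^3+ (Z=49, 46 e⁻), Cd^2+ (Z=48, 46 e⁻), Ag^+ (Z=47, 46 e⁻). Al^3+ < Ga^3+ (same group, 1 shell fewer); Ga^3+ < In^3+ (same group, period 4 vs 5); In^3+ < Cd^2+ (isoelectronic, higher Z=49 is smaller); Cd^2+ < Ag^+ (isoelectronic, higher Z=48 is smaller).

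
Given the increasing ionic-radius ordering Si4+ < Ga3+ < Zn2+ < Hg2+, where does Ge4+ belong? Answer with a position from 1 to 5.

First list Z and electron count for each: Si4+ has 10 e⁻ (Z=14), Ge4+ has 28 e⁻ (Z=32), Ga3+ has 28 e⁻ (Z=31), Zn2+ has 28 e⁻ (Z=30), Hg2+ has 78 e⁻ (Z=80). Si4+ < Ge4+ (same group, period 3 vs 4); Ge4+ < Ga3+ (both 28 e⁻, Z=32>31); Ga3+ < Zn2+ (isoelectronic, higher Z=31 is smaller); Zn2+ < Hg2+ (same group, period 4 vs 6).
Merged order: Si4+ < Ge4+ < Ga3+ < Zn2+ < Hg2+ — Ge4+ is number 2.

2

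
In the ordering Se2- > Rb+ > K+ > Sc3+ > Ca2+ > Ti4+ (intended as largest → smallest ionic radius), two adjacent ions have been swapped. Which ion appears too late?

Check each adjacent pair. Sc3+ and Ca2+ are reversed: they are isoelectronic (18 e⁻) and Sc has more protons than Ca (21 vs 20), making Sc3+ smaller. No other neighbouring pair contradicts the periodic trends, so Ca2+ is the ion listed too late.

Ca2+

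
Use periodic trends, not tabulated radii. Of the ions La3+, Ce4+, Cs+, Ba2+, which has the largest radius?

Cs+

These species are isoelectronic with 54 electrons. The only difference is the number of protons: Ce4+ (Z=58), La3+ (Z=57), Ba2+ (Z=56), Cs+ (Z=55). The strongest nuclear pull (Ce4+) gives the smallest ion.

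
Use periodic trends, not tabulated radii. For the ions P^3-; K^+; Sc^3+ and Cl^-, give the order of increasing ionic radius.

Sc^3+ < K^+ < Cl^- < P^3-

These species are isoelectronic with 18 electrons. The only difference is the number of protons: Sc^3+ (Z=21), K^+ (Z=19), Cl^- (Z=17), P^3- (Z=15). The strongest nuclear pull (Sc^3+) gives the smallest ion.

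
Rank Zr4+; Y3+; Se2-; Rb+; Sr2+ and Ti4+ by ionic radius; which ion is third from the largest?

Sr2+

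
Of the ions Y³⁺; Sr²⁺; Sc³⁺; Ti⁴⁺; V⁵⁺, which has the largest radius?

Work out protons and electrons: V⁵⁺ (Z=23, 18 e⁻), Ti⁴⁺ (Z=22, 18 e⁻), Sc³⁺ (Z=21, 18 e⁻), Y³⁺ (Z=39, 36 e⁻), Sr²⁺ (Z=38, 36 e⁻). V⁵⁺ < Ti⁴⁺ (both 18 e⁻, Z=23>22); Ti⁴⁺ < Sc³⁺ (both 18 e⁻, Z=22>21); Sc³⁺ < Y³⁺ (same group, 1 shell fewer); Y³⁺ < Sr²⁺ (isoelectronic, higher Z=39 is smaller).

Sr²⁺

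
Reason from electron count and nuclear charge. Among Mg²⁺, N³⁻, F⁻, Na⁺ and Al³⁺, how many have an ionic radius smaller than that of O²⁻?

4

All of these have 10 electrons (isoelectronic). With the same electron cloud, the ion with the most protons pulls it in tightest. Nuclear charges: Al³⁺ (Z=13), Mg²⁺ (Z=12), Na⁺ (Z=11), F⁻ (Z=9), O²⁻ (Z=8), N³⁻ (Z=7). Highest Z is smallest.
Placing each against O²⁻: smaller — Al³⁺, Mg²⁺, Na⁺, F⁻; larger — N³⁻. That's 4.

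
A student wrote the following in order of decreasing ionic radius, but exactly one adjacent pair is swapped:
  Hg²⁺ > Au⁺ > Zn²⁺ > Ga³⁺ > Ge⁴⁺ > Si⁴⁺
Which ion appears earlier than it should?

Hg²⁺

Scanning neighbour by neighbour, only Hg²⁺/Au⁺ violates a trend: both have 78 electrons but Z(Hg)=80 > Z(Au)=79, so Hg²⁺ should be the smaller of the two. That makes Hg²⁺ the one sitting a position early relative to where it belongs.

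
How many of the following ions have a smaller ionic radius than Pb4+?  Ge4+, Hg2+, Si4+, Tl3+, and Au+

Electron counts and nuclear charges: Si4+ (Z=14, 10 e⁻), Ge4+ (Z=32, 28 e⁻), Pb4+ (Z=82, 78 e⁻), Tl3+ (Z=81, 78 e⁻), Hg2+ (Z=80, 78 e⁻), Au+ (Z=79, 78 e⁻). Si4+ < Ge4+ (same group, 1 shell fewer); Ge4+ < Pb4+ (same group, 2 shells fewer); Pb4+ < Tl3+ (isoelectronic, higher Z=82 is smaller); Tl3+ < Hg2+ (both 78 e⁻, Z=81>80); Hg2+ < Au+ (isoelectronic, higher Z=80 is smaller).
Placing each against Pb4+: smaller — Si4+, Ge4+; larger — Tl3+, Hg2+, Au+. That's 2.

2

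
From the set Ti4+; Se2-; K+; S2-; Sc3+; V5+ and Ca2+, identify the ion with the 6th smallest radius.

S2-

Tabulating Z and e⁻: V5+: 18 e⁻, Z=23, Ti4+: 18 e⁻, Z=22, Sc3+: 18 e⁻, Z=21, Ca2+: 18 e⁻, Z=20, K+: 18 e⁻, Z=19, S2-: 18 e⁻, Z=16, Se2-: 36 e⁻, Z=34. V5+ < Ti4+ (isoelectronic, higher Z=23 is smaller); Ti4+ < Sc3+ (both 18 e⁻, Z=22>21); Sc3+ < Ca2+ (isoelectronic, higher Z=21 is smaller); Ca2+ < K+ (both 18 e⁻, Z=20>19); K+ < S2- (both 18 e⁻, Z=19>16); S2- < Se2- (same group, period 3 vs 4).
Full ascending order: V5+ < Ti4+ < Sc3+ < Ca2+ < K+ < S2- < Se2-. Counting from the smallest, position 6 is S2-.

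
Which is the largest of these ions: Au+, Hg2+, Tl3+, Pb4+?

All of these have 78 electrons (isoelectronic). With the same electron cloud, the ion with the most protons pulls it in tightest. Nuclear charges: Pb4+ (Z=82), Tl3+ (Z=81), Hg2+ (Z=80), Au+ (Z=79). Highest Z is smallest.

Au+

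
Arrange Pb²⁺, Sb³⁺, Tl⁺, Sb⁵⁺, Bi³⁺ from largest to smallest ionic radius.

Tabulating Z and e⁻: Sb⁵⁺ (Z=51, 46 e⁻), Sb³⁺ (Z=51, 48 e⁻), Bi³⁺ (Z=83, 80 e⁻), Pb²⁺ (Z=82, 80 e⁻), Tl⁺ (Z=81, 80 e⁻). Sb⁵⁺ < Sb³⁺ (higher charge on the same element); Sb³⁺ < Bi³⁺ (same group, period 5 vs 6); Bi³⁺ < Pb²⁺ (both 80 e⁻, Z=83>82); Pb²⁺ < Tl⁺ (isoelectronic, higher Z=82 is smaller).

Tl⁺ > Pb²⁺ > Bi³⁺ > Sb³⁺ > Sb⁵⁺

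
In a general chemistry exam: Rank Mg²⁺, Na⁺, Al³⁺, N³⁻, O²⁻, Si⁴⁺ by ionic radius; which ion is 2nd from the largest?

O²⁻

Each ion has 10 electrons. The ranking follows nuclear charge in reverse — greater Z gives a smaller radius. Si⁴⁺ (Z=14), Al³⁺ (Z=13), Mg²⁺ (Z=12), Na⁺ (Z=11), O²⁻ (Z=8), N³⁻ (Z=7).
That gives Si⁴⁺ < Al³⁺ < Mg²⁺ < Na⁺ < O²⁻ < N³⁻. From the largest end, number 2 is O²⁻.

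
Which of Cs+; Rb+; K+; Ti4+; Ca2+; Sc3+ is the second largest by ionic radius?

Work out protons and electrons: Ti4+ (Z=22, 18 e⁻), Sc3+ (Z=21, 18 e⁻), Ca2+ (Z=20, 18 e⁻), K+ (Z=19, 18 e⁻), Rb+ (Z=37, 36 e⁻), Cs+ (Z=55, 54 e⁻). Ti4+ < Sc3+ (both 18 e⁻, Z=22>21); Sc3+ < Ca2+ (both 18 e⁻, Z=21>20); Ca2+ < K+ (isoelectronic, higher Z=20 is smaller); K+ < Rb+ (same group, 1 shell fewer); Rb+ < Cs+ (same group, period 5 vs 6).
That gives Ti4+ < Sc3+ < Ca2+ < K+ < Rb+ < Cs+. From the largest end, number 2 is Rb+.

Rb+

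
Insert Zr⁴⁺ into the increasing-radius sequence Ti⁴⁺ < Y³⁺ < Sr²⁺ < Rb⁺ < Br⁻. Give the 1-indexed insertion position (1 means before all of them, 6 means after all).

2

First list Z and electron count for each: Ti⁴⁺ has 18 e⁻ (Z=22), Zr⁴⁺ has 36 e⁻ (Z=40), Y³⁺ has 36 e⁻ (Z=39), Sr²⁺ has 36 e⁻ (Z=38), Rb⁺ has 36 e⁻ (Z=37), Br⁻ has 36 e⁻ (Z=35). Ti⁴⁺ < Zr⁴⁺ (same group, 1 shell fewer); Zr⁴⁺ < Y³⁺ (isoelectronic, higher Z=40 is smaller); Y³⁺ < Sr²⁺ (both 36 e⁻, Z=39>38); Sr²⁺ < Rb⁺ (isoelectronic, higher Z=38 is smaller); Rb⁺ < Br⁻ (both 36 e⁻, Z=37>35).
With Zr⁴⁺ included the full order is Ti⁴⁺ < Zr⁴⁺ < Y³⁺ < Sr²⁺ < Rb⁺ < Br⁻, so it takes position 2.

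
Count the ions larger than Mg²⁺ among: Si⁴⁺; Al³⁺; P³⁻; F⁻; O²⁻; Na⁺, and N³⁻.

Tabulating Z and e⁻: Si⁴⁺ has 10 e⁻ (Z=14), Al³⁺ has 10 e⁻ (Z=13), Mg²⁺ has 10 e⁻ (Z=12), Na⁺ has 10 e⁻ (Z=11), F⁻ has 10 e⁻ (Z=9), O²⁻ has 10 e⁻ (Z=8), N³⁻ has 10 e⁻ (Z=7), P³⁻ has 18 e⁻ (Z=15). Si⁴⁺ < Al³⁺ (isoelectronic, higher Z=14 is smaller); Al³⁺ < Mg²⁺ (isoelectronic, higher Z=13 is smaller); Mg²⁺ < Na⁺ (both 10 e⁻, Z=12>11); Na⁺ < F⁻ (isoelectronic, higher Z=11 is smaller); F⁻ < O²⁻ (both 10 e⁻, Z=9>8); O²⁻ < N³⁻ (isoelectronic, higher Z=8 is smaller); N³⁻ < P³⁻ (same group, 1 shell fewer).
Relative to Mg²⁺, the ions that are larger are Na⁺, F⁻, O²⁻, N³⁻, P³⁻. So 5 are larger.

5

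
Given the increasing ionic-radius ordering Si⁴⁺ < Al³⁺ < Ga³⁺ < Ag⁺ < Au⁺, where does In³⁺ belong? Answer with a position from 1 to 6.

First list Z and electron count for each: Si⁴⁺ has 10 e⁻ (Z=14), Al³⁺ has 10 e⁻ (Z=13), Ga³⁺ has 28 e⁻ (Z=31), In³⁺ has 46 e⁻ (Z=49), Ag⁺ has 46 e⁻ (Z=47), Au⁺ has 78 e⁻ (Z=79). Si⁴⁺ < Al³⁺ (isoelectronic, higher Z=14 is smaller); Al³⁺ < Ga³⁺ (same group, 1 shell fewer); Ga³⁺ < In³⁺ (same group, 1 shell fewer); In³⁺ < Ag⁺ (isoelectronic, higher Z=49 is smaller); Ag⁺ < Au⁺ (same group, 1 shell fewer).
The complete sequence is Si⁴⁺ < Al³⁺ < Ga³⁺ < In³⁺ < Ag⁺ < Au⁺. In³⁺ sits at position 4.

4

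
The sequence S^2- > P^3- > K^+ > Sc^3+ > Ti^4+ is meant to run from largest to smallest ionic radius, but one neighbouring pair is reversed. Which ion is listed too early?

Compare adjacent ions: S^2- and P^3- share 18 electrons; the higher nuclear charge on S (Z=16) contracts it more, so S^2- < P^3- — yet in this decreasing list S^2- sits before P^3-. Nothing else is reversed, so S^2- should move one place to the right.

S^2-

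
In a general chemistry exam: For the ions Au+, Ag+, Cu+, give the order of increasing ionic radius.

Same group, same charge. Going down the group adds an extra shell of electrons, so the ion gets larger: Cu+ is highest in the group and smallest.

Cu+ < Ag+ < Au+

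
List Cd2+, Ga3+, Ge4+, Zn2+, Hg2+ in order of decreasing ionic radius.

Electron counts and nuclear charges: Ge4+ (Z=32, 28 e⁻), Ga3+ (Z=31, 28 e⁻), Zn2+ (Z=30, 28 e⁻), Cd2+ (Z=48, 46 e⁻), Hg2+ (Z=80, 78 e⁻). Ge4+ < Ga3+ (isoelectronic, higher Z=32 is smaller); Ga3+ < Zn2+ (both 28 e⁻, Z=31>30); Zn2+ < Cd2+ (same group, 1 shell fewer); Cd2+ < Hg2+ (same group, period 5 vs 6).

Hg2+ > Cd2+ > Zn2+ > Ga3+ > Ge4+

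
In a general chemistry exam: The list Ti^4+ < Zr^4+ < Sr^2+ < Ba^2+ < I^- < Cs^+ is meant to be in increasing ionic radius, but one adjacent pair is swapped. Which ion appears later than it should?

Cs^+

Check each adjacent pair. I^- and Cs^+ are reversed: both have 54 electrons but Z(Cs)=55 > Z(I)=53, so Cs^+ should be the smaller of the two. No other neighbouring pair contradicts the periodic trends, so Cs^+ is the ion listed too late.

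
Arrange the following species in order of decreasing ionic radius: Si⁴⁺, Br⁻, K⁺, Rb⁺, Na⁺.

First list Z and electron count for each: Si⁴⁺ has 10 e⁻ (Z=14), Na⁺ has 10 e⁻ (Z=11), K⁺ has 18 e⁻ (Z=19), Rb⁺ has 36 e⁻ (Z=37), Br⁻ has 36 e⁻ (Z=35). Si⁴⁺ < Na⁺ (isoelectronic, higher Z=14 is smaller); Na⁺ < K⁺ (same group, 1 shell fewer); K⁺ < Rb⁺ (same group, 1 shell fewer); Rb⁺ < Br⁻ (isoelectronic, higher Z=37 is smaller).

Br⁻ > Rb⁺ > K⁺ > Na⁺ > Si⁴⁺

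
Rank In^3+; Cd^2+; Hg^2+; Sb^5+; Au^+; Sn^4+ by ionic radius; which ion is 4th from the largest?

Sb^5+ (Z=51, 46 e⁻), Sn^4+ (Z=50, 46 e⁻), In^3+ (Z=49, 46 e⁻), Cd^2+ (Z=48, 46 e⁻), Hg^2+ (Z=80, 78 e⁻), Au^+ (Z=79, 78 e⁻). Sb^5+ < Sn^4+ (both 46 e⁻, Z=51>50); Sn^4+ < In^3+ (isoelectronic, higher Z=50 is smaller); In^3+ < Cd^2+ (both 46 e⁻, Z=49>48); Cd^2+ < Hg^2+ (same group, 1 shell fewer); Hg^2+ < Au^+ (both 78 e⁻, Z=80>79).
Ordering: Sb^5+ < Sn^4+ < In^3+ < Cd^2+ < Hg^2+ < Au^+. The 4th largest is In^3+.

In^3+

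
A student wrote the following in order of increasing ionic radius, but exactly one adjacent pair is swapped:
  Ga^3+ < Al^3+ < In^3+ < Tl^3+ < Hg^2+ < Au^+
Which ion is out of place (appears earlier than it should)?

Ga^3+

The pair Ga^3+, Al^3+ is the wrong way round — Al^3+ and Ga^3+ are in one column with the same charge; the lighter period-3 ion has one fewer shell and is smaller. All other adjacent pairs agree with periodic trends, so Ga^3+ is the misplaced ion.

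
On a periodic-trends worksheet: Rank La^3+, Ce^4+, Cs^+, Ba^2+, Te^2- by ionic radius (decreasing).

Each ion has 54 electrons. The ranking follows nuclear charge in reverse — greater Z gives a smaller radius. Ce^4+ (Z=58), La^3+ (Z=57), Ba^2+ (Z=56), Cs^+ (Z=55), Te^2- (Z=52).

Te^2- > Cs^+ > Ba^2+ > La^3+ > Ce^4+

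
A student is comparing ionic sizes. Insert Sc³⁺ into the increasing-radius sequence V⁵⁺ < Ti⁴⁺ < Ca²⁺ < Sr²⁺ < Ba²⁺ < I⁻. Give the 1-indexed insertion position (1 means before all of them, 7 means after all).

3

First list Z and electron count for each: V⁵⁺ (Z=23, 18 e⁻), Ti⁴⁺ (Z=22, 18 e⁻), Sc³⁺ (Z=21, 18 e⁻), Ca²⁺ (Z=20, 18 e⁻), Sr²⁺ (Z=38, 36 e⁻), Ba²⁺ (Z=56, 54 e⁻), I⁻ (Z=53, 54 e⁻). V⁵⁺ < Ti⁴⁺ (isoelectronic, higher Z=23 is smaller); Ti⁴⁺ < Sc³⁺ (isoelectronic, higher Z=22 is smaller); Sc³⁺ < Ca²⁺ (both 18 e⁻, Z=21>20); Ca²⁺ < Sr²⁺ (same group, period 4 vs 5); Sr²⁺ < Ba²⁺ (same group, period 5 vs 6); Ba²⁺ < I⁻ (isoelectronic, higher Z=56 is smaller).
The complete sequence is V⁵⁺ < Ti⁴⁺ < Sc³⁺ < Ca²⁺ < Sr²⁺ < Ba²⁺ < I⁻. Sc³⁺ sits at position 3.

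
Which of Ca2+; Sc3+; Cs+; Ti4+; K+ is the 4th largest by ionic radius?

First list Z and electron count for each: Ti4+ has 18 e⁻ (Z=22), Sc3+ has 18 e⁻ (Z=21), Ca2+ has 18 e⁻ (Z=20), K+ has 18 e⁻ (Z=19), Cs+ has 54 e⁻ (Z=55). Ti4+ < Sc3+ (isoelectronic, higher Z=22 is smaller); Sc3+ < Ca2+ (isoelectronic, higher Z=21 is smaller); Ca2+ < K+ (isoelectronic, higher Z=20 is smaller); K+ < Cs+ (same group, 2 shells fewer).
Full ascending order: Ti4+ < Sc3+ < Ca2+ < K+ < Cs+. Counting from the largest, position 4 is Sc3+.

Sc3+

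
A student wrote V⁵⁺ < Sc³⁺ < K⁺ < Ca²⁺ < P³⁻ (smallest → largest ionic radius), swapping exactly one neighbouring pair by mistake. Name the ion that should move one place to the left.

The pair K⁺, Ca²⁺ is the wrong way round — Ca²⁺ and K⁺ share 18 electrons; the higher nuclear charge on Ca (Z=20) contracts it more, so Ca²⁺ < K⁺. All other adjacent pairs agree with periodic trends, so Ca²⁺ is the misplaced ion.

Ca²⁺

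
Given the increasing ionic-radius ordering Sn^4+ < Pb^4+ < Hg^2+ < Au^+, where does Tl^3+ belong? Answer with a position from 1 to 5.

3

Work out protons and electrons: Sn^4+ (Z=50, 46 e⁻), Pb^4+ (Z=82, 78 e⁻), Tl^3+ (Z=81, 78 e⁻), Hg^2+ (Z=80, 78 e⁻), Au^+ (Z=79, 78 e⁻). Sn^4+ < Pb^4+ (same group, 1 shell fewer); Pb^4+ < Tl^3+ (isoelectronic, higher Z=82 is smaller); Tl^3+ < Hg^2+ (isoelectronic, higher Z=81 is smaller); Hg^2+ < Au^+ (both 78 e⁻, Z=80>79).
Merged order: Sn^4+ < Pb^4+ < Tl^3+ < Hg^2+ < Au^+ — Tl^3+ is number 3.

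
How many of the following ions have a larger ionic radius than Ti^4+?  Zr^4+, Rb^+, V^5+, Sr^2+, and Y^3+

First list Z and electron count for each: V^5+ has 18 e⁻ (Z=23), Ti^4+ has 18 e⁻ (Z=22), Zr^4+ has 36 e⁻ (Z=40), Y^3+ has 36 e⁻ (Z=39), Sr^2+ has 36 e⁻ (Z=38), Rb^+ has 36 e⁻ (Z=37). V^5+ < Ti^4+ (isoelectronic, higher Z=23 is smaller); Ti^4+ < Zr^4+ (same group, 1 shell fewer); Zr^4+ < Y^3+ (both 36 e⁻, Z=40>39); Y^3+ < Sr^2+ (isoelectronic, higher Z=39 is smaller); Sr^2+ < Rb^+ (both 36 e⁻, Z=38>37).
Placing each against Ti^4+: smaller — V^5+; larger — Zr^4+, Y^3+, Sr^2+, Rb^+. Count: 4.

4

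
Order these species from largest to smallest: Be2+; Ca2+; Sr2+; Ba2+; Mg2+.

All are in the same group with charge +2. Radius grows down the group as n (the outermost shell) increases.

Ba2+ > Sr2+ > Ca2+ > Mg2+ > Be2+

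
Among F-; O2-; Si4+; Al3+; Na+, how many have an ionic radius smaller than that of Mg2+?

All of these have 10 electrons (isoelectronic). With the same electron cloud, the ion with the most protons pulls it in tightest. Nuclear charges: Si4+ (Z=14), Al3+ (Z=13), Mg2+ (Z=12), Na+ (Z=11), F- (Z=9), O2- (Z=8). Highest Z is smallest.
Overall: Si4+ < Al3+ < Mg2+ < Na+ < F- < O2-. Mg2+ has 2 below it and 3 above. So 2 are smaller.

2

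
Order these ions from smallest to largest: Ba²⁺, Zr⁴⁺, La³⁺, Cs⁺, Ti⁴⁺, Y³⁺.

Tabulating Z and e⁻: Ti⁴⁺: 18 e⁻, Z=22, Zr⁴⁺: 36 e⁻, Z=40, Y³⁺: 36 e⁻, Z=39, La³⁺: 54 e⁻, Z=57, Ba²⁺: 54 e⁻, Z=56, Cs⁺: 54 e⁻, Z=55. Ti⁴⁺ < Zr⁴⁺ (same group, 1 shell fewer); Zr⁴⁺ < Y³⁺ (both 36 e⁻, Z=40>39); Y³⁺ < La³⁺ (same group, 1 shell fewer); La³⁺ < Ba²⁺ (both 54 e⁻, Z=57>56); Ba²⁺ < Cs⁺ (both 54 e⁻, Z=56>55).

Ti⁴⁺ < Zr⁴⁺ < Y³⁺ < La³⁺ < Ba²⁺ < Cs⁺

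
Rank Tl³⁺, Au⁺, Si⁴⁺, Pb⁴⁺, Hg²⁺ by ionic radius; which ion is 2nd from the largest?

Si⁴⁺ has 10 e⁻ (Z=14), Pb⁴⁺ has 78 e⁻ (Z=82), Tl³⁺ has 78 e⁻ (Z=81), Hg²⁺ has 78 e⁻ (Z=80), Au⁺ has 78 e⁻ (Z=79). Si⁴⁺ < Pb⁴⁺ (same group, period 3 vs 6); Pb⁴⁺ < Tl³⁺ (isoelectronic, higher Z=82 is smaller); Tl³⁺ < Hg²⁺ (both 78 e⁻, Z=81>80); Hg²⁺ < Au⁺ (both 78 e⁻, Z=80>79).
That gives Si⁴⁺ < Pb⁴⁺ < Tl³⁺ < Hg²⁺ < Au⁺. From the largest end, number 2 is Hg²⁺.

Hg²⁺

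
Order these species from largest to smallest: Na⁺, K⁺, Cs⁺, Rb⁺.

Cs⁺ > Rb⁺ > K⁺ > Na⁺

All are in the same group with charge +1. Radius grows down the group as n (the outermost shell) increases.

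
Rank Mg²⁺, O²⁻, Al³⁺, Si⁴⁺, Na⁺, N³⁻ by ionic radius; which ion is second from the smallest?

Al³⁺

Isoelectronic series (10 e⁻ each). Size is set by nuclear charge: more protons means a smaller ion. Si⁴⁺ (Z=14), Al³⁺ (Z=13), Mg²⁺ (Z=12), Na⁺ (Z=11), O²⁻ (Z=8), N³⁻ (Z=7).
So the order is Si⁴⁺ < Al³⁺ < Mg²⁺ < Na⁺ < O²⁻ < N³⁻; the 2nd-smallest ion is Al³⁺.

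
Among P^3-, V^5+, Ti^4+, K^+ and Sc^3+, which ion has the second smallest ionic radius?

Ti^4+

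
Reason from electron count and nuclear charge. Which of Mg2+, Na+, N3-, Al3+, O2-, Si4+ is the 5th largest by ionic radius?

Each ion has 10 electrons. The ranking follows nuclear charge in reverse — greater Z gives a smaller radius. Si4+ (Z=14), Al3+ (Z=13), Mg2+ (Z=12), Na+ (Z=11), O2- (Z=8), N3- (Z=7).
Ordering: Si4+ < Al3+ < Mg2+ < Na+ < O2- < N3-. The 5th largest is Al3+.

Al3+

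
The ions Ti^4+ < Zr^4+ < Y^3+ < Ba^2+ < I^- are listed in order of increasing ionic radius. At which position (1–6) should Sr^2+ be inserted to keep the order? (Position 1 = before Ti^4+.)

4

First list Z and electron count for each: Ti^4+ (Z=22, 18 e⁻), Zr^4+ (Z=40, 36 e⁻), Y^3+ (Z=39, 36 e⁻), Sr^2+ (Z=38, 36 e⁻), Ba^2+ (Z=56, 54 e⁻), I^- (Z=53, 54 e⁻). Ti^4+ < Zr^4+ (same group, 1 shell fewer); Zr^4+ < Y^3+ (isoelectronic, higher Z=40 is smaller); Y^3+ < Sr^2+ (both 36 e⁻, Z=39>38); Sr^2+ < Ba^2+ (same group, period 5 vs 6); Ba^2+ < I^- (isoelectronic, higher Z=56 is smaller).
With Sr^2+ included the full order is Ti^4+ < Zr^4+ < Y^3+ < Sr^2+ < Ba^2+ < I^-, so it takes position 4.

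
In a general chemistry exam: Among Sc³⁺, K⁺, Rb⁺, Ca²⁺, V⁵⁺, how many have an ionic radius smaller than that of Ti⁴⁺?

Electron counts and nuclear charges: V⁵⁺: 18 e⁻, Z=23, Ti⁴⁺: 18 e⁻, Z=22, Sc³⁺: 18 e⁻, Z=21, Ca²⁺: 18 e⁻, Z=20, K⁺: 18 e⁻, Z=19, Rb⁺: 36 e⁻, Z=37. V⁵⁺ < Ti⁴⁺ (both 18 e⁻, Z=23>22); Ti⁴⁺ < Sc³⁺ (both 18 e⁻, Z=22>21); Sc³⁺ < Ca²⁺ (isoelectronic, higher Z=21 is smaller); Ca²⁺ < K⁺ (isoelectronic, higher Z=20 is smaller); K⁺ < Rb⁺ (same group, 1 shell fewer).
Overall: V⁵⁺ < Ti⁴⁺ < Sc³⁺ < Ca²⁺ < K⁺ < Rb⁺. Ti⁴⁺ has 1 below it and 4 above. That's 1.

1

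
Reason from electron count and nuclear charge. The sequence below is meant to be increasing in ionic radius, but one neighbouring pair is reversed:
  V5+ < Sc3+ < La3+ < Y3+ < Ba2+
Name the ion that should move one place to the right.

La3+

Scanning neighbour by neighbour, only La3+/Y3+ violates a trend: same group and charge — period 5 sits above period 6, so Y3+ is smaller. That makes La3+ the one sitting a position early relative to where it belongs.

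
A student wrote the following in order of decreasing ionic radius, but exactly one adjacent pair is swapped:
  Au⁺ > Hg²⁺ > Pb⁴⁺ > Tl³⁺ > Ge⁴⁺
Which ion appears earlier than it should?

Scanning neighbour by neighbour, only Pb⁴⁺/Tl³⁺ violates a trend: Pb⁴⁺ and Tl³⁺ share 78 electrons; the higher nuclear charge on Pb (Z=82) contracts it more, so Pb⁴⁺ < Tl³⁺. That makes Pb⁴⁺ the one sitting a position early relative to where it belongs.

Pb⁴⁺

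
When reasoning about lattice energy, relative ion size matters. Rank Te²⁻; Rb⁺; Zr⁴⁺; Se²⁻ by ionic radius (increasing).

Tabulating Z and e⁻: Zr⁴⁺ has 36 e⁻ (Z=40), Rb⁺ has 36 e⁻ (Z=37), Se²⁻ has 36 e⁻ (Z=34), Te²⁻ has 54 e⁻ (Z=52). Zr⁴⁺ < Rb⁺ (both 36 e⁻, Z=40>37); Rb⁺ < Se²⁻ (both 36 e⁻, Z=37>34); Se²⁻ < Te²⁻ (same group, period 4 vs 5).

Zr⁴⁺ < Rb⁺ < Se²⁻ < Te²⁻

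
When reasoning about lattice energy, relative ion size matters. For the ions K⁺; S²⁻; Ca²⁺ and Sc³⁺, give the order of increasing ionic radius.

Sc³⁺ < Ca²⁺ < K⁺ < S²⁻

These species are isoelectronic with 18 electrons. The only difference is the number of protons: Sc³⁺ (Z=21), Ca²⁺ (Z=20), K⁺ (Z=19), S²⁻ (Z=16). The strongest nuclear pull (Sc³⁺) gives the smallest ion.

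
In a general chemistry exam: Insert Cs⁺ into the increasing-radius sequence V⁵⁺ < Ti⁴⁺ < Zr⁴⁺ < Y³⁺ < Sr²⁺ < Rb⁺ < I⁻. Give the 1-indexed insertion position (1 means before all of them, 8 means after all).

7

Electron counts and nuclear charges: V⁵⁺ (Z=23, 18 e⁻), Ti⁴⁺ (Z=22, 18 e⁻), Zr⁴⁺ (Z=40, 36 e⁻), Y³⁺ (Z=39, 36 e⁻), Sr²⁺ (Z=38, 36 e⁻), Rb⁺ (Z=37, 36 e⁻), Cs⁺ (Z=55, 54 e⁻), I⁻ (Z=53, 54 e⁻). V⁵⁺ < Ti⁴⁺ (both 18 e⁻, Z=23>22); Ti⁴⁺ < Zr⁴⁺ (same group, period 4 vs 5); Zr⁴⁺ < Y³⁺ (both 36 e⁻, Z=40>39); Y³⁺ < Sr²⁺ (both 36 e⁻, Z=39>38); Sr²⁺ < Rb⁺ (isoelectronic, higher Z=38 is smaller); Rb⁺ < Cs⁺ (same group, 1 shell fewer); Cs⁺ < I⁻ (isoelectronic, higher Z=55 is smaller).
Putting Cs⁺ in gives V⁵⁺ < Ti⁴⁺ < Zr⁴⁺ < Y³⁺ < Sr²⁺ < Rb⁺ < Cs⁺ < I⁻; it lands at slot 7.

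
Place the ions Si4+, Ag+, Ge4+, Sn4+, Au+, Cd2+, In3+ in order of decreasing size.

Au+ > Ag+ > Cd2+ > In3+ > Sn4+ > Ge4+ > Si4+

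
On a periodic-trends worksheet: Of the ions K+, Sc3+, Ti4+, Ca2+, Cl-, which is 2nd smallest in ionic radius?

Each ion has 18 electrons. The ranking follows nuclear charge in reverse — greater Z gives a smaller radius. Ti4+ (Z=22), Sc3+ (Z=21), Ca2+ (Z=20), K+ (Z=19), Cl- (Z=17).
That gives Ti4+ < Sc3+ < Ca2+ < K+ < Cl-. From the smallest end, number 2 is Sc3+.

Sc3+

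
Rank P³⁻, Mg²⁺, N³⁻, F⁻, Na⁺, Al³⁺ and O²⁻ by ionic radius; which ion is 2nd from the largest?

N³⁻

Work out protons and electrons: Al³⁺ has 10 e⁻ (Z=13), Mg²⁺ has 10 e⁻ (Z=12), Na⁺ has 10 e⁻ (Z=11), F⁻ has 10 e⁻ (Z=9), O²⁻ has 10 e⁻ (Z=8), N³⁻ has 10 e⁻ (Z=7), P³⁻ has 18 e⁻ (Z=15). Al³⁺ < Mg²⁺ (both 10 e⁻, Z=13>12); Mg²⁺ < Na⁺ (both 10 e⁻, Z=12>11); Na⁺ < F⁻ (isoelectronic, higher Z=11 is smaller); F⁻ < O²⁻ (both 10 e⁻, Z=9>8); O²⁻ < N³⁻ (both 10 e⁻, Z=8>7); N³⁻ < P³⁻ (same group, 1 shell fewer).
That gives Al³⁺ < Mg²⁺ < Na⁺ < F⁻ < O²⁻ < N³⁻ < P³⁻. From the largest end, number 2 is N³⁻.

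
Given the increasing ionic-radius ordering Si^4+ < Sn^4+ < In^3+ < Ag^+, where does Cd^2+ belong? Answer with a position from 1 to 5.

4

Tabulating Z and e⁻: Si^4+ (Z=14, 10 e⁻), Sn^4+ (Z=50, 46 e⁻), In^3+ (Z=49, 46 e⁻), Cd^2+ (Z=48, 46 e⁻), Ag^+ (Z=47, 46 e⁻). Si^4+ < Sn^4+ (same group, 2 shells fewer); Sn^4+ < In^3+ (both 46 e⁻, Z=50>49); In^3+ < Cd^2+ (isoelectronic, higher Z=49 is smaller); Cd^2+ < Ag^+ (isoelectronic, higher Z=48 is smaller).
Putting Cd^2+ in gives Si^4+ < Sn^4+ < In^3+ < Cd^2+ < Ag^+; it lands at slot 4.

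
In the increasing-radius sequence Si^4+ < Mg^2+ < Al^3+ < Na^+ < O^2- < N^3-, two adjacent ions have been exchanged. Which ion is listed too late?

Check each adjacent pair. Mg^2+ and Al^3+ are reversed: they are isoelectronic (10 e⁻) and Al has more protons than Mg (13 vs 12), making Al^3+ smaller. No other neighbouring pair contradicts the periodic trends, so Al^3+ is the ion listed too late.

Al^3+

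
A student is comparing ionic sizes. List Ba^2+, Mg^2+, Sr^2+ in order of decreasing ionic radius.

Ba^2+ > Sr^2+ > Mg^2+

These ions sit in one column with identical charge. Each step down the periodic table adds a principal shell, increasing the radius.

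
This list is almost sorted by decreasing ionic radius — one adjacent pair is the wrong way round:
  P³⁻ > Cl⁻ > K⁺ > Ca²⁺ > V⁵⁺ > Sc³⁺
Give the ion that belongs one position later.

The pair V⁵⁺, Sc³⁺ is the wrong way round — both have 18 electrons but Z(V)=23 > Z(Sc)=21, so V⁵⁺ should be the smaller of the two. All other adjacent pairs agree with periodic trends, so V⁵⁺ is the misplaced ion.

V⁵⁺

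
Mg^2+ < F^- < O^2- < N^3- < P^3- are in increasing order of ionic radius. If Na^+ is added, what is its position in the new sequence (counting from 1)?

Electron counts and nuclear charges: Mg^2+ has 10 e⁻ (Z=12), Na^+ has 10 e⁻ (Z=11), F^- has 10 e⁻ (Z=9), O^2- has 10 e⁻ (Z=8), N^3- has 10 e⁻ (Z=7), P^3- has 18 e⁻ (Z=15). Mg^2+ < Na^+ (both 10 e⁻, Z=12>11); Na^+ < F^- (both 10 e⁻, Z=11>9); F^- < O^2- (isoelectronic, higher Z=9 is smaller); O^2- < N^3- (both 10 e⁻, Z=8>7); N^3- < P^3- (same group, 1 shell fewer).
Putting Na^+ in gives Mg^2+ < Na^+ < F^- < O^2- < N^3- < P^3-; it lands at slot 2.

2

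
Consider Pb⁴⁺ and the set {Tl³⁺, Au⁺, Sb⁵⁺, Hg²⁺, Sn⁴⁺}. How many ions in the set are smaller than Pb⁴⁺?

2

Electron counts and nuclear charges: Sb⁵⁺ (Z=51, 46 e⁻), Sn⁴⁺ (Z=50, 46 e⁻), Pb⁴⁺ (Z=82, 78 e⁻), Tl³⁺ (Z=81, 78 e⁻), Hg²⁺ (Z=80, 78 e⁻), Au⁺ (Z=79, 78 e⁻). Sb⁵⁺ < Sn⁴⁺ (isoelectronic, higher Z=51 is smaller); Sn⁴⁺ < Pb⁴⁺ (same group, 1 shell fewer); Pb⁴⁺ < Tl³⁺ (isoelectronic, higher Z=82 is smaller); Tl³⁺ < Hg²⁺ (both 78 e⁻, Z=81>80); Hg²⁺ < Au⁺ (isoelectronic, higher Z=80 is smaller).
Ordering all of them (including Pb⁴⁺) by radius gives Sb⁵⁺ < Sn⁴⁺ < Pb⁴⁺ < Tl³⁺ < Hg²⁺ < Au⁺. Count: 2.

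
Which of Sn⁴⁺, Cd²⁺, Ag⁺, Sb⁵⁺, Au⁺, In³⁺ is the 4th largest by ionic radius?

In³⁺

First list Z and electron count for each: Sb⁵⁺ (Z=51, 46 e⁻), Sn⁴⁺ (Z=50, 46 e⁻), In³⁺ (Z=49, 46 e⁻), Cd²⁺ (Z=48, 46 e⁻), Ag⁺ (Z=47, 46 e⁻), Au⁺ (Z=79, 78 e⁻). Sb⁵⁺ < Sn⁴⁺ (isoelectronic, higher Z=51 is smaller); Sn⁴⁺ < In³⁺ (both 46 e⁻, Z=50>49); In³⁺ < Cd²⁺ (both 46 e⁻, Z=49>48); Cd²⁺ < Ag⁺ (isoelectronic, higher Z=48 is smaller); Ag⁺ < Au⁺ (same group, 1 shell fewer).
So the order is Sb⁵⁺ < Sn⁴⁺ < In³⁺ < Cd²⁺ < Ag⁺ < Au⁺; the 4th-largest ion is In³⁺.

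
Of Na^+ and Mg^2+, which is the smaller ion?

Each ion has 10 electrons. The ranking follows nuclear charge in reverse — greater Z gives a smaller radius. Mg^2+ (Z=12), Na^+ (Z=11).

Mg^2+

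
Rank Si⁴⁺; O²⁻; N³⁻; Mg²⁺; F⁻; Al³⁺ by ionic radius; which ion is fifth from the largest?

Isoelectronic series (10 e⁻ each). Size is set by nuclear charge: more protons means a smaller ion. Si⁴⁺ (Z=14), Al³⁺ (Z=13), Mg²⁺ (Z=12), F⁻ (Z=9), O²⁻ (Z=8), N³⁻ (Z=7).
So the order is Si⁴⁺ < Al³⁺ < Mg²⁺ < F⁻ < O²⁻ < N³⁻; the 5th-largest ion is Al³⁺.

Al³⁺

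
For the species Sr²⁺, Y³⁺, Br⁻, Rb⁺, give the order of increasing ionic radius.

Y³⁺ < Sr²⁺ < Rb⁺ < Br⁻

Each ion has 36 electrons. The ranking follows nuclear charge in reverse — greater Z gives a smaller radius. Y³⁺ (Z=39), Sr²⁺ (Z=38), Rb⁺ (Z=37), Br⁻ (Z=35).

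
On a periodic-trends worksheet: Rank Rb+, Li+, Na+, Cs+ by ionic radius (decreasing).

Cs+ > Rb+ > Na+ > Li+

These ions sit in one column with identical charge. Each step down the periodic table adds a principal shell, increasing the radius.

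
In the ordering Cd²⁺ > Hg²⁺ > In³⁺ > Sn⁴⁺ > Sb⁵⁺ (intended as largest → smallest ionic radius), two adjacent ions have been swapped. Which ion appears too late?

Hg²⁺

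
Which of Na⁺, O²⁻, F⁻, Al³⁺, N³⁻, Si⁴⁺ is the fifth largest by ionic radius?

Isoelectronic series (10 e⁻ each). Size is set by nuclear charge: more protons means a smaller ion. Si⁴⁺ (Z=14), Al³⁺ (Z=13), Na⁺ (Z=11), F⁻ (Z=9), O²⁻ (Z=8), N³⁻ (Z=7).
Ordering: Si⁴⁺ < Al³⁺ < Na⁺ < F⁻ < O²⁻ < N³⁻. The fifth largest is Al³⁺.

Al³⁺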